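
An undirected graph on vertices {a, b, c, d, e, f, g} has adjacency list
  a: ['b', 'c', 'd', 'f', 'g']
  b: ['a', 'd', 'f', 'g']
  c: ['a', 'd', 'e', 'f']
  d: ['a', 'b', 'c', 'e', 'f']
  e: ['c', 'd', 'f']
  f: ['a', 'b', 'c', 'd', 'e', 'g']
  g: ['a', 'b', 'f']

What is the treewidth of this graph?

A width-3 tree decomposition is:
Bags: B1 = {a, b, d, f}  B2 = {a, c, d, f}  B3 = {c, d, e, f}  B4 = {a, b, f, g}
Tree: B1–B2, B2–B3, B1–B4
Every bag has size at most 4, so the width is 4 − 1 = 3 and tw(G) ≤ 3. On the other hand G contains the 4-clique {c, d, e, f}. A clique must lie in a single bag of any decomposition, so no decomposition can have width below 3. Combining the bounds, tw(G) = 3.

3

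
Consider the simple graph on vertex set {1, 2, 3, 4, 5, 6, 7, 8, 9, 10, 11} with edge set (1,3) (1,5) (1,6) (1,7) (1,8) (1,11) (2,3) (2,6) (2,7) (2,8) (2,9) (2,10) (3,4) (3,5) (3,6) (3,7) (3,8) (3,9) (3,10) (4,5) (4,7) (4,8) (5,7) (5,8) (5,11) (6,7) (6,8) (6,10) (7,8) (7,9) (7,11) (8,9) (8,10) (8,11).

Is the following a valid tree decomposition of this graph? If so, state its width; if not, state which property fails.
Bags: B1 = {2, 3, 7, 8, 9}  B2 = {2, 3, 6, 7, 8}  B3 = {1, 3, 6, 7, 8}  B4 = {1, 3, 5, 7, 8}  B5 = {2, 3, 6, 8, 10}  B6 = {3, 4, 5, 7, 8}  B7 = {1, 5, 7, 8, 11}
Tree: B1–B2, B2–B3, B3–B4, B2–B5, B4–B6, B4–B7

Every vertex of G appears in some bag (union = {1, 2, 3, 4, 5, 6, 7, 8, 9, 10, 11}); every edge is covered by a bag; and for each vertex v the set of bags containing v is connected in the bag tree. The decomposition is therefore valid. The largest bag has 5 vertices, so the width is 4.

Yes; width 4.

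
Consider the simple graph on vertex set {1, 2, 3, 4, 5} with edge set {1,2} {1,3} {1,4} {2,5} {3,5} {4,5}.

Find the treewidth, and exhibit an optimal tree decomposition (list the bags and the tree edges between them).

Treewidth 2.
One optimal decomposition is:
Bags: B1 = {1, 2, 5}  B2 = {1, 4, 5}  B3 = {1, 3, 5}
Tree: B1–B2, B2–B3

Every bag has size at most 3, so the width is 3 − 1 = 2 and tw(G) ≤ 2. For the lower bound, G contains the cycle 5–2–1–4–5, so G is not a forest; only forests have treewidth ≤ 1, hence tw(G) ≥ 2. The upper and lower bounds meet at 2, so that is the treewidth.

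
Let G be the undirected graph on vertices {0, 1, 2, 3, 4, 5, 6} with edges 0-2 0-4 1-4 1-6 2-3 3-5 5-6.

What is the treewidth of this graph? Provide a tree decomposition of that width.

The largest bag has 3 vertices, giving width 2; this decomposition certifies tw(G) ≤ 2. Since 5–3–2–0–4–1–6–5 is a cycle in G, G is not acyclic. Forests are exactly the graphs of treewidth ≤ 1, so tw(G) ≥ 2. Combining the bounds, tw(G) = 2.

Treewidth 2.
One such decomposition:
Bags: B1 = {2, 3, 5}  B2 = {0, 2, 5}  B3 = {0, 4, 5}  B4 = {1, 4, 5}  B5 = {1, 5, 6}
Tree: B1–B2, B2–B3, B3–B4, B4–B5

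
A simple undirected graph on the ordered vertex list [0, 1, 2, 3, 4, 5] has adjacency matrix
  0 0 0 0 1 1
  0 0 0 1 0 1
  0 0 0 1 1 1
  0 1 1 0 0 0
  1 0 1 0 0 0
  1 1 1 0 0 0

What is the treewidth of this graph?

A width-2 tree decomposition is:
Bags: B1 = {0, 4, 5}  B2 = {2, 4, 5}  B3 = {1, 2, 5}  B4 = {1, 2, 3}
Tree: B1–B2, B2–B3, B3–B4
Every bag has size at most 3, so the width is 3 − 1 = 2 and tw(G) ≤ 2. For the lower bound, G contains the cycle 0–4–2–5–0, so G is not a forest; only forests have treewidth ≤ 1, hence tw(G) ≥ 2. The upper and lower bounds meet at 2, so that is the treewidth.

2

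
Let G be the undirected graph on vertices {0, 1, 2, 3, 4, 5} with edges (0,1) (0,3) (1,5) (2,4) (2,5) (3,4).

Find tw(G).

2

A width-2 tree decomposition is:
Bags: B1 = {0, 1, 5}  B2 = {0, 3, 5}  B3 = {3, 4, 5}  B4 = {2, 4, 5}
Tree: B1–B2, B2–B3, B3–B4
Every bag has size at most 3, so the width is 3 − 1 = 2 and tw(G) ≤ 2. The edges 5–1–0–3–4–2–5 form a cycle, so G is not a tree and its treewidth is at least 2. Hence tw(G) = 2 exactly.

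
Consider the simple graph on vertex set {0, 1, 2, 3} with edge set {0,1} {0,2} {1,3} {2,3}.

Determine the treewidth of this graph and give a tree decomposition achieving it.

Treewidth 2.
One such decomposition:
Bags: B1 = {1, 2, 3}  B2 = {0, 1, 2}
Tree: B1–B2

The largest bag has 3 vertices, giving width 2; this decomposition certifies tw(G) ≤ 2. Since 1–3–2–0–1 is a cycle in G, G is not acyclic. Forests are exactly the graphs of treewidth ≤ 1, so tw(G) ≥ 2. Combining the bounds, tw(G) = 2.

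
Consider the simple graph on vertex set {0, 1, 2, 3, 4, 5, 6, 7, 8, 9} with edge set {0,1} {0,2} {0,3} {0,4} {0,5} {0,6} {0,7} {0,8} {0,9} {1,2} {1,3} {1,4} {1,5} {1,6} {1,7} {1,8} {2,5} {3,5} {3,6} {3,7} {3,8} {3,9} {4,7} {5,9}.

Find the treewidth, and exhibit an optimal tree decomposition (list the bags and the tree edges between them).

Treewidth 3.
Bags: B1 = {0, 1, 3, 5}  B2 = {0, 1, 3, 7}  B3 = {0, 1, 2, 5}  B4 = {0, 3, 5, 9}  B5 = {0, 1, 3, 6}  B6 = {0, 1, 4, 7}  B7 = {0, 1, 3, 8}
Tree: B1–B2, B1–B3, B1–B4, B1–B5, B2–B6, B2–B7

Every bag has size at most 4, so the width is 4 − 1 = 3 and tw(G) ≤ 3. Conversely, {0, 1, 2, 5} is a clique of size 4, and the vertices of any clique must share a bag in every tree decomposition; so some bag has ≥ 4 vertices and tw(G) ≥ 3. The upper and lower bounds meet at 3, so that is the treewidth.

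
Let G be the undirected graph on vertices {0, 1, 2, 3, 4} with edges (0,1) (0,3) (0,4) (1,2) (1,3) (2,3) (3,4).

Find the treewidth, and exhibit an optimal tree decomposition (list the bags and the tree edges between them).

The largest bag has 3 vertices, giving width 2; this decomposition certifies tw(G) ≤ 2. On the other hand G contains the 3-clique {0, 1, 3}. A clique must lie in a single bag of any decomposition, so no decomposition can have width below 2. The upper and lower bounds meet at 2, so that is the treewidth.

Treewidth 2.
One such decomposition:
Bags: B1 = {0, 3, 4}  B2 = {0, 1, 3}  B3 = {1, 2, 3}
Tree: B1–B2, B2–B3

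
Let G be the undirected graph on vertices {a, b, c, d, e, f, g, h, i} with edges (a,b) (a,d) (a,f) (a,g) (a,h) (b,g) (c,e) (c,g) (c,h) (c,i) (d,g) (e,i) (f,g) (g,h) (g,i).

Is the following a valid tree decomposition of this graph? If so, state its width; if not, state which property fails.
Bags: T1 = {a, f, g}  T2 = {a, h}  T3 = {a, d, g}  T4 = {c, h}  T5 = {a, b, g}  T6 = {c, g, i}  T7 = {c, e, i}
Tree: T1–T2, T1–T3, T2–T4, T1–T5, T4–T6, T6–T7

No — edge (g,h) lies in no bag.

A tree decomposition must satisfy three properties: every vertex lies in some bag; for every edge, both endpoints lie together in some bag; and for every vertex, the bags containing it form a connected subtree. Here edge (g,h) lies in no bag, so the decomposition is invalid.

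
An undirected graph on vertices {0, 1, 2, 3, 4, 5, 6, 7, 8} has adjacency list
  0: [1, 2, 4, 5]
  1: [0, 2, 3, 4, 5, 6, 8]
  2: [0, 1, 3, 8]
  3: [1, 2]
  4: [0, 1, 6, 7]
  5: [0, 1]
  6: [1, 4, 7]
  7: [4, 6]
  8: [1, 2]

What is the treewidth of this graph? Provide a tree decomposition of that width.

Treewidth 2.
One such decomposition:
Bags: B1 = {1, 2, 3}  B2 = {0, 1, 2}  B3 = {1, 2, 8}  B4 = {0, 1, 5}  B5 = {0, 1, 4}  B6 = {1, 4, 6}  B7 = {4, 6, 7}
Tree: B1–B2, B2–B3, B2–B4, B2–B5, B5–B6, B6–B7

The largest bag has 3 vertices, giving width 2; this decomposition certifies tw(G) ≤ 2. Conversely, {0, 1, 2} is a clique of size 3, and the vertices of any clique must share a bag in every tree decomposition; so some bag has ≥ 3 vertices and tw(G) ≥ 2. The upper and lower bounds meet at 2, so that is the treewidth.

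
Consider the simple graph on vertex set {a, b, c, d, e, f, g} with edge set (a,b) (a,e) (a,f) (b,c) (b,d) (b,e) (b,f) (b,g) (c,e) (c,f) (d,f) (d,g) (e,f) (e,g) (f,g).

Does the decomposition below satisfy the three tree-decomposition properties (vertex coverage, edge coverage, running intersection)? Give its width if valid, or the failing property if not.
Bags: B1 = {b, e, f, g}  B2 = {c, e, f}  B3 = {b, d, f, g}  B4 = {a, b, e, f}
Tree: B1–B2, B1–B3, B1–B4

A tree decomposition must satisfy three properties: every vertex lies in some bag; for every edge, both endpoints lie together in some bag; and for every vertex, the bags containing it form a connected subtree. Here edge (b,c) lies in no bag, so the decomposition is invalid.

No — edge (b,c) lies in no bag.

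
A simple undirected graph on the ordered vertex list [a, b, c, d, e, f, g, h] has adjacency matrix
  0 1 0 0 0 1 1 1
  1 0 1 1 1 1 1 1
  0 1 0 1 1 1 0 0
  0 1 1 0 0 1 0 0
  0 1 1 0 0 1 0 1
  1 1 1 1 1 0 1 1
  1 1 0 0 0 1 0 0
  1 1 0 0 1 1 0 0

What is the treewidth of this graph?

3

A width-3 tree decomposition is:
Bags: B1 = {b, c, e, f}  B2 = {b, e, f, h}  B3 = {a, b, f, h}  B4 = {b, c, d, f}  B5 = {a, b, f, g}
Tree: B1–B2, B2–B3, B1–B4, B3–B5
The largest bag has 4 vertices, giving width 3; this decomposition certifies tw(G) ≤ 3. For the lower bound, the 4 vertices {b, c, d, f} are pairwise adjacent, and any tree decomposition puts a clique entirely inside one bag — forcing width ≥ 3. Hence tw(G) = 3 exactly.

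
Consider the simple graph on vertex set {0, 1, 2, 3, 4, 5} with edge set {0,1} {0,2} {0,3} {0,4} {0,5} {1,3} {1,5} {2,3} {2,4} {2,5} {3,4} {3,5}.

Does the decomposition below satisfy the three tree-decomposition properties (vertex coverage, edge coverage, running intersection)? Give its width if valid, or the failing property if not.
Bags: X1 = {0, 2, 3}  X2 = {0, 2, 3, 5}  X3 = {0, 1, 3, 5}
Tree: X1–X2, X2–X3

No — vertex 4 appears in no bag.

A tree decomposition must satisfy three properties: every vertex lies in some bag; for every edge, both endpoints lie together in some bag; and for every vertex, the bags containing it form a connected subtree. Here vertex 4 appears in no bag, so the decomposition is invalid.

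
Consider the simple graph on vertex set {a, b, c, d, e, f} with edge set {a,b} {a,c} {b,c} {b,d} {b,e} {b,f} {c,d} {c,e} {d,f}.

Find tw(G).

A width-2 tree decomposition is:
Bags: B1 = {b, c, e}  B2 = {b, c, d}  B3 = {a, b, c}  B4 = {b, d, f}
Tree: B1–B2, B2–B3, B2–B4
The largest bag has 3 vertices, giving width 2; this decomposition certifies tw(G) ≤ 2. On the other hand G contains the 3-clique {b, c, d}. A clique must lie in a single bag of any decomposition, so no decomposition can have width below 2. The upper and lower bounds meet at 2, so that is the treewidth.

2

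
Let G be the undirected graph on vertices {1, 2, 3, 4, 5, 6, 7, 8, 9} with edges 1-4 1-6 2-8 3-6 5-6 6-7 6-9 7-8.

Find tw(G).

A width-1 tree decomposition is:
Bags: B1 = {3, 6}  B2 = {6, 7}  B3 = {1, 6}  B4 = {7, 8}  B5 = {6, 9}  B6 = {1, 4}  B7 = {5, 6}  B8 = {2, 8}
Tree: B1–B2, B2–B3, B2–B4, B2–B5, B3–B6, B5–B7, B4–B8
The largest bag has 2 vertices, giving width 1; this decomposition certifies tw(G) ≤ 1. Since G has at least one edge (e.g. 6–3), it is not an edgeless graph, so tw(G) ≥ 1. Combining the bounds, tw(G) = 1.

1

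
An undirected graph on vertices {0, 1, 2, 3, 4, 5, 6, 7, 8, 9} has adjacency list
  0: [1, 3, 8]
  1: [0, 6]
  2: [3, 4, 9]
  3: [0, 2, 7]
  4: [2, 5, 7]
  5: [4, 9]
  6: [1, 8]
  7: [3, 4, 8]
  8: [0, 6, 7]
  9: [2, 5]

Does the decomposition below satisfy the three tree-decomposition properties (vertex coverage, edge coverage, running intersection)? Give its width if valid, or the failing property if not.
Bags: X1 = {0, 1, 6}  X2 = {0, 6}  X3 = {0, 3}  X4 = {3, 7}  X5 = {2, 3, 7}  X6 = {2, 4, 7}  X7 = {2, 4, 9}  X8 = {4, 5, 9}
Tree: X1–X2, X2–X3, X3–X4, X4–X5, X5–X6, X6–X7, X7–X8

No — vertex 8 appears in no bag.

A tree decomposition must satisfy three properties: every vertex lies in some bag; for every edge, both endpoints lie together in some bag; and for every vertex, the bags containing it form a connected subtree. Here vertex 8 appears in no bag, so the decomposition is invalid.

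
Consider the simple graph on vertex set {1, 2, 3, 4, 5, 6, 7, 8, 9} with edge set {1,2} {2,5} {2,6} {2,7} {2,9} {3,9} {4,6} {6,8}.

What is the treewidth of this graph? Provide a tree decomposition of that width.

Treewidth 1.
One such decomposition:
Bags: B1 = {1, 2}  B2 = {2, 6}  B3 = {2, 7}  B4 = {2, 5}  B5 = {6, 8}  B6 = {2, 9}  B7 = {4, 6}  B8 = {3, 9}
Tree: B1–B2, B2–B3, B2–B4, B2–B5, B2–B6, B5–B7, B6–B8

Every bag has size at most 2, so the width is 2 − 1 = 1 and tw(G) ≤ 1. G has an edge, so its treewidth is at least 1. Combining the bounds, tw(G) = 1.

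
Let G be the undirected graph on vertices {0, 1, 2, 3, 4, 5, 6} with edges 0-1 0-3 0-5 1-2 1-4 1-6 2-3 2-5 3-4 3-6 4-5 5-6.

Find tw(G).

3

A width-3 tree decomposition is:
Bags: B1 = {1, 3, 5, 6}  B2 = {1, 3, 4, 5}  B3 = {1, 2, 3, 5}  B4 = {0, 1, 3, 5}
Tree: B1–B2, B2–B3, B3–B4
Each bag holds 4 vertices, so the decomposition has width 3, which upper-bounds the treewidth. For the lower bound: the 4 vertex sets {1,6}, {3,4}, {5}, {2} are disjoint, each induces a connected subgraph, and every pair is joined by at least one edge of G. Contracting each set to a single vertex therefore yields K_{4} as a minor, and since treewidth is minor-monotone, tw(G) ≥ tw(K_{4}) = 3. Therefore the treewidth is 3.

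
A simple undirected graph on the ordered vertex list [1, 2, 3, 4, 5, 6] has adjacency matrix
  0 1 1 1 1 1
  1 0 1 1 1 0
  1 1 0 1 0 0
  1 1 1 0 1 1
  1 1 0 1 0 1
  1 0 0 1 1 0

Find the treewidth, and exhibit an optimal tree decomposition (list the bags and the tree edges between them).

Every bag has size at most 4, so the width is 4 − 1 = 3 and tw(G) ≤ 3. Conversely, {1, 2, 3, 4} is a clique of size 4, and the vertices of any clique must share a bag in every tree decomposition; so some bag has ≥ 4 vertices and tw(G) ≥ 3. Combining the bounds, tw(G) = 3.

Treewidth 3.
One such decomposition:
Bags: B1 = {1, 2, 4, 5}  B2 = {1, 4, 5, 6}  B3 = {1, 2, 3, 4}
Tree: B1–B2, B1–B3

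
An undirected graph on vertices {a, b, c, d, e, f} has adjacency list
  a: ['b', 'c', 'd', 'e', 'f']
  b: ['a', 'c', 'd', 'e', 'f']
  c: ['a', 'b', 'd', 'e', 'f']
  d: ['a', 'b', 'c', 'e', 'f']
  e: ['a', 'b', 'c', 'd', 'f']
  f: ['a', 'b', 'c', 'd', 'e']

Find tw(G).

A width-5 tree decomposition is:
Bags: B1 = {a, b, c, d, e, f}
Tree: (single bag)
A single bag containing all 6 vertices is trivially a valid decomposition of width 5. For the lower bound, the 6 vertices {a, b, c, d, e, f} are pairwise adjacent, and any tree decomposition puts a clique entirely inside one bag — forcing width ≥ 5. Hence tw(G) = 5 exactly.

5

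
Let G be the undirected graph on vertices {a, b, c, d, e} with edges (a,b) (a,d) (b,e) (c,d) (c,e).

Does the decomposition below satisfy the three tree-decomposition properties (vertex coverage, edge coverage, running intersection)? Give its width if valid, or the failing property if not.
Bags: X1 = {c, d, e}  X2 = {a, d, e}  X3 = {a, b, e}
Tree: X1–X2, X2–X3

Vertex coverage: the bags together contain {a, b, c, d, e}, the full vertex set. Edge coverage: each edge of G has both endpoints in at least one bag. Running intersection: for every vertex, the bags containing it form a connected subtree. All three properties hold, so this is a valid tree decomposition of width max|bag| − 1 = 2, and hence tw(G) ≤ 2.

Yes; width 2.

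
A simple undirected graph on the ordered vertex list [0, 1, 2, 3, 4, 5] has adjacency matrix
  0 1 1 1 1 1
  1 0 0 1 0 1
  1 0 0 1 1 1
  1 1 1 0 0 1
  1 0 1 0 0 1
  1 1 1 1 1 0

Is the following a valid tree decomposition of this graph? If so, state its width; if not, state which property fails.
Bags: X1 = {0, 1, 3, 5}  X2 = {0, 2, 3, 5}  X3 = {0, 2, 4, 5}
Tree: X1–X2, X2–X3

Every vertex of G appears in some bag (union = {0, 1, 2, 3, 4, 5}); every edge is covered by a bag; and for each vertex v the set of bags containing v is connected in the bag tree. The decomposition is therefore valid. The largest bag has 4 vertices, so the width is 3.

Yes; width 3.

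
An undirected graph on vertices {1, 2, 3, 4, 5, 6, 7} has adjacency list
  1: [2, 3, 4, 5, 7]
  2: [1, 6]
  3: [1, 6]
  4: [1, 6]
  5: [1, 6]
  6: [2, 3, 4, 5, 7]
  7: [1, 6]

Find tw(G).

A width-2 tree decomposition is:
Bags: B1 = {1, 6, 7}  B2 = {1, 4, 6}  B3 = {1, 2, 6}  B4 = {1, 5, 6}  B5 = {1, 3, 6}
Tree: B1–B2, B2–B3, B3–B4, B4–B5
Every bag has size at most 3, so the width is 3 − 1 = 2 and tw(G) ≤ 2. For the lower bound, G contains the cycle 1–7–6–4–1, so G is not a forest; only forests have treewidth ≤ 1, hence tw(G) ≥ 2. Hence tw(G) = 2 exactly.

2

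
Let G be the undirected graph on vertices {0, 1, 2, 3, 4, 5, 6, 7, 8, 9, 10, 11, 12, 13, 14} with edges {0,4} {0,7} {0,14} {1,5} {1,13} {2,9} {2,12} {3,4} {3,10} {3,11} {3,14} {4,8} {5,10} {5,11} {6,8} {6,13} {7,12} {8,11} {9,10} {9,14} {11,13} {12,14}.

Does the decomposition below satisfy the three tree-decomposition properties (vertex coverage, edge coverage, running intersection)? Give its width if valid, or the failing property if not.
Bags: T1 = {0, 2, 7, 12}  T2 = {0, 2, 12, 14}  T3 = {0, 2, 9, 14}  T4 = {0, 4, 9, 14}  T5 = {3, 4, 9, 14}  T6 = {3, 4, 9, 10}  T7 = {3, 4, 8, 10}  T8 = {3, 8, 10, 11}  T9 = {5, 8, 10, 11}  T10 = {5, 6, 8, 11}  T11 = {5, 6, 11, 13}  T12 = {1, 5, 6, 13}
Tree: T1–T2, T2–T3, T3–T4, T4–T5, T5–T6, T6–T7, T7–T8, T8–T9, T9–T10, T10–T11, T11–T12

Yes; width 3.

Checking the three conditions: (i) the bags cover all of {0, 1, 2, 3, 4, 5, 6, 7, 8, 9, 10, 11, 12, 13, 14}; (ii) for each edge, some bag contains both endpoints; (iii) the bags containing any fixed vertex form a subtree. All hold, so the decomposition is valid with width 4 − 1 = 3.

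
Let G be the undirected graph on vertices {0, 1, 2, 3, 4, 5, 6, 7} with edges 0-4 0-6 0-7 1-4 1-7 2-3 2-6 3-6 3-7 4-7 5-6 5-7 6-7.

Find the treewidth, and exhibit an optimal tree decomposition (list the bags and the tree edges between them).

Every bag has size at most 3, so the width is 3 − 1 = 2 and tw(G) ≤ 2. On the other hand G contains the 3-clique {2, 3, 6}. A clique must lie in a single bag of any decomposition, so no decomposition can have width below 2. Hence tw(G) = 2 exactly.

Treewidth 2.
One such decomposition:
Bags: B1 = {0, 6, 7}  B2 = {3, 6, 7}  B3 = {0, 4, 7}  B4 = {2, 3, 6}  B5 = {1, 4, 7}  B6 = {5, 6, 7}
Tree: B1–B2, B1–B3, B2–B4, B3–B5, B1–B6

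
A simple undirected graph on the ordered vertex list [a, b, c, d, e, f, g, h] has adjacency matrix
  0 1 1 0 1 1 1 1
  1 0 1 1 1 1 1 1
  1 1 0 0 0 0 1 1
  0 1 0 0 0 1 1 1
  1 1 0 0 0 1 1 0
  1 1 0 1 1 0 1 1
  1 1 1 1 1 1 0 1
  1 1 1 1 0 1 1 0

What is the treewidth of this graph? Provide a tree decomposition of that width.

Every bag has size at most 5, so the width is 5 − 1 = 4 and tw(G) ≤ 4. On the other hand G contains the 5-clique {a, b, c, g, h}. A clique must lie in a single bag of any decomposition, so no decomposition can have width below 4. Combining the bounds, tw(G) = 4.

Treewidth 4.
Bags: B1 = {a, b, f, g, h}  B2 = {a, b, e, f, g}  B3 = {b, d, f, g, h}  B4 = {a, b, c, g, h}
Tree: B1–B2, B1–B3, B1–B4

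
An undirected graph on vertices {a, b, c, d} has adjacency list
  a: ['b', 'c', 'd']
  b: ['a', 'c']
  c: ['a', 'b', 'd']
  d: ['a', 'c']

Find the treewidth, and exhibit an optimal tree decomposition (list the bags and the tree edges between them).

Each bag holds 3 vertices, so the decomposition has width 2, which upper-bounds the treewidth. On the other hand G contains the 3-clique {a, c, d}. A clique must lie in a single bag of any decomposition, so no decomposition can have width below 2. The upper and lower bounds meet at 2, so that is the treewidth.

Treewidth 2.
One optimal decomposition is:
Bags: B1 = {a, c, d}  B2 = {a, b, c}
Tree: B1–B2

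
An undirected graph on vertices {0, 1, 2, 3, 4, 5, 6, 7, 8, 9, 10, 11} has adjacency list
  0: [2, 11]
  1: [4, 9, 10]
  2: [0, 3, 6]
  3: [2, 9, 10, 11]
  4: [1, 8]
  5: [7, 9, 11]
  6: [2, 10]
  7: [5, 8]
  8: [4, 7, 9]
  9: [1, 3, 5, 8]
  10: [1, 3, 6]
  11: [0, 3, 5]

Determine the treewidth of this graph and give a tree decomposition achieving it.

Treewidth 3.
Bags: B1 = {4, 5, 7, 8}  B2 = {4, 5, 8, 9}  B3 = {1, 4, 5, 9}  B4 = {1, 5, 9, 11}  B5 = {1, 3, 9, 11}  B6 = {1, 3, 10, 11}  B7 = {0, 3, 10, 11}  B8 = {0, 2, 3, 10}  B9 = {0, 2, 6, 10}
Tree: B1–B2, B2–B3, B3–B4, B4–B5, B5–B6, B6–B7, B7–B8, B8–B9

The largest bag has 4 vertices, giving width 3; this decomposition certifies tw(G) ≤ 3. For the lower bound: the 4 vertex sets {4,7,8}, {5}, {9}, {1,3,10,11} are disjoint, each induces a connected subgraph, and every pair is joined by at least one edge of G. Contracting each set to a single vertex therefore yields K_{4} as a minor, and since treewidth is minor-monotone, tw(G) ≥ tw(K_{4}) = 3. Combining the bounds, tw(G) = 3.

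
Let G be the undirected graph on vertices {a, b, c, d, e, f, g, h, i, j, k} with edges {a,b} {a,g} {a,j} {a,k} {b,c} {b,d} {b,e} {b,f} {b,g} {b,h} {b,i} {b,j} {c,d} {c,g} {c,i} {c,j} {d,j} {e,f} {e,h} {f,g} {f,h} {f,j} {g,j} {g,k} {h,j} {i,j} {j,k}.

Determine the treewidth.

A width-3 tree decomposition is:
Bags: B1 = {b, c, g, j}  B2 = {b, f, g, j}  B3 = {b, f, h, j}  B4 = {a, b, g, j}  B5 = {a, g, j, k}  B6 = {b, c, d, j}  B7 = {b, e, f, h}  B8 = {b, c, i, j}
Tree: B1–B2, B2–B3, B1–B4, B4–B5, B1–B6, B3–B7, B6–B8
The largest bag has 4 vertices, giving width 3; this decomposition certifies tw(G) ≤ 3. On the other hand G contains the 4-clique {a, g, j, k}. A clique must lie in a single bag of any decomposition, so no decomposition can have width below 3. Combining the bounds, tw(G) = 3.

3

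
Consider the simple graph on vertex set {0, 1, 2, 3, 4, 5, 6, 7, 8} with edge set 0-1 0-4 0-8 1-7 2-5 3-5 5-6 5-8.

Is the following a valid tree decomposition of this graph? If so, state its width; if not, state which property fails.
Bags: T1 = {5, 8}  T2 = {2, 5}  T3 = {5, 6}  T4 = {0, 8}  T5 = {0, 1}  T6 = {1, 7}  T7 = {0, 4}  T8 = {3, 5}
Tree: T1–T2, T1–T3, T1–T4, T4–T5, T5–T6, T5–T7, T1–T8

Yes; width 1.

Every vertex of G appears in some bag (union = {0, 1, 2, 3, 4, 5, 6, 7, 8}); every edge is covered by a bag; and for each vertex v the set of bags containing v is connected in the bag tree. The decomposition is therefore valid. The largest bag has 2 vertices, so the width is 1.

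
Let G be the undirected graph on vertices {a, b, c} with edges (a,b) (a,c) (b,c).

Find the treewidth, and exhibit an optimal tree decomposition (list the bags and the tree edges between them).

A single bag containing all 3 vertices is trivially a valid decomposition of width 2. For the lower bound, the 3 vertices {a, b, c} are pairwise adjacent, and any tree decomposition puts a clique entirely inside one bag — forcing width ≥ 2. Therefore the treewidth is 2.

Treewidth 2.
Bags: B1 = {a, b, c}
Tree: (single bag)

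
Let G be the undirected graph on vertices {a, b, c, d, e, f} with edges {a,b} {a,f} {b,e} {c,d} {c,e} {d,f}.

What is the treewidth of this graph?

2

A width-2 tree decomposition is:
Bags: B1 = {c, d, e}  B2 = {d, e, f}  B3 = {a, e, f}  B4 = {a, b, e}
Tree: B1–B2, B2–B3, B3–B4
Each bag holds 3 vertices, so the decomposition has width 2, which upper-bounds the treewidth. The edges e–c–d–f–a–b–e form a cycle, so G is not a tree and its treewidth is at least 2. Therefore the treewidth is 2.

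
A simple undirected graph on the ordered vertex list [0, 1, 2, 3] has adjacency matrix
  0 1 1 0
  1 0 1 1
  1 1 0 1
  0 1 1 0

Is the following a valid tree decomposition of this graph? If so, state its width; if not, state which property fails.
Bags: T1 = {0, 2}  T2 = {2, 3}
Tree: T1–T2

A tree decomposition must satisfy three properties: every vertex lies in some bag; for every edge, both endpoints lie together in some bag; and for every vertex, the bags containing it form a connected subtree. Here vertex 1 appears in no bag, so the decomposition is invalid.

No — vertex 1 appears in no bag.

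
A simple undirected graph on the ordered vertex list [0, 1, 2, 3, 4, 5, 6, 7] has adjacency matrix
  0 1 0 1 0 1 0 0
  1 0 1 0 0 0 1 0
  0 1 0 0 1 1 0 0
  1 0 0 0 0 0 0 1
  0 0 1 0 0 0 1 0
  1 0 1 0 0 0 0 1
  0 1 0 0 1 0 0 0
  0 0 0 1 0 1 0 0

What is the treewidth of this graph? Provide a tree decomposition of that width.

Every bag has size at most 3, so the width is 3 − 1 = 2 and tw(G) ≤ 2. For the lower bound, G contains the cycle 7–3–0–5–7, so G is not a forest; only forests have treewidth ≤ 1, hence tw(G) ≥ 2. Therefore the treewidth is 2.

Treewidth 2.
One such decomposition:
Bags: B1 = {3, 5, 7}  B2 = {0, 3, 5}  B3 = {0, 2, 5}  B4 = {0, 1, 2}  B5 = {1, 2, 4}  B6 = {1, 4, 6}
Tree: B1–B2, B2–B3, B3–B4, B4–B5, B5–B6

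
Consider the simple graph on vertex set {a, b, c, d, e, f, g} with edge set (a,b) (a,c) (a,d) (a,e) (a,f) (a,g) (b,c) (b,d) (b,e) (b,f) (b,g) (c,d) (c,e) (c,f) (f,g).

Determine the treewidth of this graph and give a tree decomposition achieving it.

Treewidth 3.
One such decomposition:
Bags: B1 = {a, b, c, d}  B2 = {a, b, c, e}  B3 = {a, b, c, f}  B4 = {a, b, f, g}
Tree: B1–B2, B2–B3, B3–B4

Every bag has size at most 4, so the width is 4 − 1 = 3 and tw(G) ≤ 3. On the other hand G contains the 4-clique {a, b, f, g}. A clique must lie in a single bag of any decomposition, so no decomposition can have width below 3. Combining the bounds, tw(G) = 3.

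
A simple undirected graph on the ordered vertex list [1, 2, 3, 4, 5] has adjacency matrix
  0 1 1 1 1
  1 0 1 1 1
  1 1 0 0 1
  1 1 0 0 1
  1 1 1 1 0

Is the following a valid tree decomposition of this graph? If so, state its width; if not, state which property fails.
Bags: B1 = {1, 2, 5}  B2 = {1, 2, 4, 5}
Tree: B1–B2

No — vertex 3 appears in no bag.

A tree decomposition must satisfy three properties: every vertex lies in some bag; for every edge, both endpoints lie together in some bag; and for every vertex, the bags containing it form a connected subtree. Here vertex 3 appears in no bag, so the decomposition is invalid.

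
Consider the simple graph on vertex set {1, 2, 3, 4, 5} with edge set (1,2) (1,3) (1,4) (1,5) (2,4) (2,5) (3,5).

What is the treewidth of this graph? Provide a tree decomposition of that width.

Every bag has size at most 3, so the width is 3 − 1 = 2 and tw(G) ≤ 2. Conversely, {1, 2, 4} is a clique of size 3, and the vertices of any clique must share a bag in every tree decomposition; so some bag has ≥ 3 vertices and tw(G) ≥ 2. Combining the bounds, tw(G) = 2.

Treewidth 2.
One such decomposition:
Bags: B1 = {1, 2, 5}  B2 = {1, 2, 4}  B3 = {1, 3, 5}
Tree: B1–B2, B1–B3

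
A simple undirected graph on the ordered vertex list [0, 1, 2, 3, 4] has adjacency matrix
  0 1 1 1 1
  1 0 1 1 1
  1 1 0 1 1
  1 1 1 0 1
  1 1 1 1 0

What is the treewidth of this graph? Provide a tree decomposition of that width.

With just one bag of size 5, the width is 5 − 1 = 4, so tw(G) ≤ 4. Conversely, {0, 1, 2, 3, 4} is a clique of size 5, and the vertices of any clique must share a bag in every tree decomposition; so some bag has ≥ 5 vertices and tw(G) ≥ 4. Combining the bounds, tw(G) = 4.

Treewidth 4.
Bags: B1 = {0, 1, 2, 3, 4}
Tree: (single bag)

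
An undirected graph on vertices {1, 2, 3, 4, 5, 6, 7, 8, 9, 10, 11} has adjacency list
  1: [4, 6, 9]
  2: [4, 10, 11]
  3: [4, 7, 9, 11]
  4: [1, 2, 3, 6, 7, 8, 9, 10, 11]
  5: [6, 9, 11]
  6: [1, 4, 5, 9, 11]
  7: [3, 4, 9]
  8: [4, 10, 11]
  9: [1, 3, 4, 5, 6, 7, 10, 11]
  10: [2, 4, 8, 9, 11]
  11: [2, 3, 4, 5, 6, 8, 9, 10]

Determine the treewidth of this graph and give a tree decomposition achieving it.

Each bag holds 4 vertices, so the decomposition has width 3, which upper-bounds the treewidth. On the other hand G contains the 4-clique {4, 8, 10, 11}. A clique must lie in a single bag of any decomposition, so no decomposition can have width below 3. Combining the bounds, tw(G) = 3.

Treewidth 3.
One optimal decomposition is:
Bags: B1 = {4, 8, 10, 11}  B2 = {4, 9, 10, 11}  B3 = {3, 4, 9, 11}  B4 = {2, 4, 10, 11}  B5 = {4, 6, 9, 11}  B6 = {1, 4, 6, 9}  B7 = {5, 6, 9, 11}  B8 = {3, 4, 7, 9}
Tree: B1–B2, B2–B3, B1–B4, B3–B5, B5–B6, B5–B7, B3–B8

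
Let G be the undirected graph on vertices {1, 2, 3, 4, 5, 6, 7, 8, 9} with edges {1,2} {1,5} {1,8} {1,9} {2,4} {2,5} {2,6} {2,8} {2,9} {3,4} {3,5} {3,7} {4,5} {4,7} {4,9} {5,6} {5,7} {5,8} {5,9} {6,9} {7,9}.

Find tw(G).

A width-3 tree decomposition is:
Bags: B1 = {2, 4, 5, 9}  B2 = {2, 5, 6, 9}  B3 = {1, 2, 5, 9}  B4 = {4, 5, 7, 9}  B5 = {1, 2, 5, 8}  B6 = {3, 4, 5, 7}
Tree: B1–B2, B2–B3, B1–B4, B3–B5, B4–B6
Each bag holds 4 vertices, so the decomposition has width 3, which upper-bounds the treewidth. On the other hand G contains the 4-clique {1, 2, 5, 8}. A clique must lie in a single bag of any decomposition, so no decomposition can have width below 3. Therefore the treewidth is 3.

3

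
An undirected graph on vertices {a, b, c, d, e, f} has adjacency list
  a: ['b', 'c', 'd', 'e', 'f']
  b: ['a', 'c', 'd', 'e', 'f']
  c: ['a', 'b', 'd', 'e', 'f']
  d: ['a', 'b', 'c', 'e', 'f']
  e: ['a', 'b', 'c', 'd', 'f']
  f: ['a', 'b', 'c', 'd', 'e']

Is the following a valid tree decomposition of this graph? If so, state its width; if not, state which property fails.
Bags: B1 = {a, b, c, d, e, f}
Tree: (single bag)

Yes; width 5.

Checking the three conditions: (i) the bags cover all of {a, b, c, d, e, f}; (ii) for each edge, some bag contains both endpoints; (iii) the bags containing any fixed vertex form a subtree. All hold, so the decomposition is valid with width 6 − 1 = 5.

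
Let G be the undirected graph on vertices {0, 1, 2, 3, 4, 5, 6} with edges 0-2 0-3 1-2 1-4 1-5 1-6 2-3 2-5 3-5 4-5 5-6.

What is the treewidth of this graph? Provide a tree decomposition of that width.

Every bag has size at most 3, so the width is 3 − 1 = 2 and tw(G) ≤ 2. On the other hand G contains the 3-clique {0, 2, 3}. A clique must lie in a single bag of any decomposition, so no decomposition can have width below 2. Combining the bounds, tw(G) = 2.

Treewidth 2.
Bags: B1 = {0, 2, 3}  B2 = {2, 3, 5}  B3 = {1, 2, 5}  B4 = {1, 5, 6}  B5 = {1, 4, 5}
Tree: B1–B2, B2–B3, B3–B4, B3–B5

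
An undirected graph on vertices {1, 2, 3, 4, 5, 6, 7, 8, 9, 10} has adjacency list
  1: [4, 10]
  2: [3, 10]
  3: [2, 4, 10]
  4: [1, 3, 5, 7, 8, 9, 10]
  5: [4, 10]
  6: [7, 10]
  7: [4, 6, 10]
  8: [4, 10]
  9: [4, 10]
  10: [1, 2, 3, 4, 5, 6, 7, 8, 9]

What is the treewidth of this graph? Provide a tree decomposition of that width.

Each bag holds 3 vertices, so the decomposition has width 2, which upper-bounds the treewidth. For the lower bound, the 3 vertices {2, 3, 10} are pairwise adjacent, and any tree decomposition puts a clique entirely inside one bag — forcing width ≥ 2. Therefore the treewidth is 2.

Treewidth 2.
One optimal decomposition is:
Bags: B1 = {3, 4, 10}  B2 = {4, 5, 10}  B3 = {4, 7, 10}  B4 = {1, 4, 10}  B5 = {4, 8, 10}  B6 = {2, 3, 10}  B7 = {6, 7, 10}  B8 = {4, 9, 10}
Tree: B1–B2, B1–B3, B1–B4, B1–B5, B1–B6, B3–B7, B3–B8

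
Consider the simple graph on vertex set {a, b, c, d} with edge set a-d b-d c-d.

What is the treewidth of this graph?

A width-1 tree decomposition is:
Bags: B1 = {a, d}  B2 = {b, d}  B3 = {c, d}
Tree: B1–B2, B2–B3
Every bag has size at most 2, so the width is 2 − 1 = 1 and tw(G) ≤ 1. G has an edge, so its treewidth is at least 1. The upper and lower bounds meet at 1, so that is the treewidth.

1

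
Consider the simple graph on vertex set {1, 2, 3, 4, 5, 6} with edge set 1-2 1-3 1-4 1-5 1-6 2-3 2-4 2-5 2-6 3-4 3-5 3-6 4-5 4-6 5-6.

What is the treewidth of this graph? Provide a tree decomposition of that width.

Treewidth 5.
Bags: B1 = {1, 2, 3, 4, 5, 6}
Tree: (single bag)

With just one bag of size 6, the width is 6 − 1 = 5, so tw(G) ≤ 5. On the other hand G contains the 6-clique {1, 2, 3, 4, 5, 6}. A clique must lie in a single bag of any decomposition, so no decomposition can have width below 5. The upper and lower bounds meet at 5, so that is the treewidth.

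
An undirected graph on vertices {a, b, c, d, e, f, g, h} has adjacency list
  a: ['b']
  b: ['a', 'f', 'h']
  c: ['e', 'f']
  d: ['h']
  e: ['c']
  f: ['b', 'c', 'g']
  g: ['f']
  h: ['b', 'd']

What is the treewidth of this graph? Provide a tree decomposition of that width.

The largest bag has 2 vertices, giving width 1; this decomposition certifies tw(G) ≤ 1. Any graph with an edge has treewidth ≥ 1, and G has the edge f–b. The upper and lower bounds meet at 1, so that is the treewidth.

Treewidth 1.
Bags: B1 = {b, f}  B2 = {b, h}  B3 = {d, h}  B4 = {c, f}  B5 = {f, g}  B6 = {a, b}  B7 = {c, e}
Tree: B1–B2, B2–B3, B1–B4, B1–B5, B1–B6, B4–B7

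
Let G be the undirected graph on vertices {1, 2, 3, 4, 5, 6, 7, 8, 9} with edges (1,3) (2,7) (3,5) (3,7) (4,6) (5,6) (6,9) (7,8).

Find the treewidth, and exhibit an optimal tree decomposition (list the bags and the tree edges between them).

Treewidth 1.
One such decomposition:
Bags: B1 = {3, 5}  B2 = {3, 7}  B3 = {5, 6}  B4 = {4, 6}  B5 = {6, 9}  B6 = {7, 8}  B7 = {1, 3}  B8 = {2, 7}
Tree: B1–B2, B1–B3, B3–B4, B4–B5, B2–B6, B2–B7, B6–B8

The largest bag has 2 vertices, giving width 1; this decomposition certifies tw(G) ≤ 1. G has an edge, so its treewidth is at least 1. Therefore the treewidth is 1.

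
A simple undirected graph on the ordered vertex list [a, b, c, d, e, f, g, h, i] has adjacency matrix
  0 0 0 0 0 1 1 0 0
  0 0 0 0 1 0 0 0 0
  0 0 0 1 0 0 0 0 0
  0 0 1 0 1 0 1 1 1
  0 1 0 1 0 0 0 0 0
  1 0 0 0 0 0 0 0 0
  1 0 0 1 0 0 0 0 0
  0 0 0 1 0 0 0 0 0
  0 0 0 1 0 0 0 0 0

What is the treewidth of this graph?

1

A width-1 tree decomposition is:
Bags: B1 = {d, i}  B2 = {d, g}  B3 = {a, g}  B4 = {a, f}  B5 = {d, h}  B6 = {c, d}  B7 = {d, e}  B8 = {b, e}
Tree: B1–B2, B2–B3, B3–B4, B2–B5, B2–B6, B5–B7, B7–B8
The largest bag has 2 vertices, giving width 1; this decomposition certifies tw(G) ≤ 1. Since G has at least one edge (e.g. d–i), it is not an edgeless graph, so tw(G) ≥ 1. Therefore the treewidth is 1.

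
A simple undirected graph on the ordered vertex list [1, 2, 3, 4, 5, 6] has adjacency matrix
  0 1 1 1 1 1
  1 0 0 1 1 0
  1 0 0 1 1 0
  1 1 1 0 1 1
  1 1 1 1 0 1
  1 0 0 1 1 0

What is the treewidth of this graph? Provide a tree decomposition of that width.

Treewidth 3.
One such decomposition:
Bags: B1 = {1, 3, 4, 5}  B2 = {1, 2, 4, 5}  B3 = {1, 4, 5, 6}
Tree: B1–B2, B1–B3

Every bag has size at most 4, so the width is 4 − 1 = 3 and tw(G) ≤ 3. On the other hand G contains the 4-clique {1, 2, 4, 5}. A clique must lie in a single bag of any decomposition, so no decomposition can have width below 3. The upper and lower bounds meet at 3, so that is the treewidth.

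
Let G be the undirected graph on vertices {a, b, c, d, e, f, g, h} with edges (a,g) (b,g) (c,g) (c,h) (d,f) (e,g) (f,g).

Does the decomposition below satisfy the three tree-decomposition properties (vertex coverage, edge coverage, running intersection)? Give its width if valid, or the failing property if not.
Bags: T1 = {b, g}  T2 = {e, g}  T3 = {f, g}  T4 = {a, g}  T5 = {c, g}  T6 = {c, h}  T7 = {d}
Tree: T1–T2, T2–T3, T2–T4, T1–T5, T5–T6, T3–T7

No — edge (f,d) lies in no bag.

A tree decomposition must satisfy three properties: every vertex lies in some bag; for every edge, both endpoints lie together in some bag; and for every vertex, the bags containing it form a connected subtree. Here edge (f,d) lies in no bag, so the decomposition is invalid.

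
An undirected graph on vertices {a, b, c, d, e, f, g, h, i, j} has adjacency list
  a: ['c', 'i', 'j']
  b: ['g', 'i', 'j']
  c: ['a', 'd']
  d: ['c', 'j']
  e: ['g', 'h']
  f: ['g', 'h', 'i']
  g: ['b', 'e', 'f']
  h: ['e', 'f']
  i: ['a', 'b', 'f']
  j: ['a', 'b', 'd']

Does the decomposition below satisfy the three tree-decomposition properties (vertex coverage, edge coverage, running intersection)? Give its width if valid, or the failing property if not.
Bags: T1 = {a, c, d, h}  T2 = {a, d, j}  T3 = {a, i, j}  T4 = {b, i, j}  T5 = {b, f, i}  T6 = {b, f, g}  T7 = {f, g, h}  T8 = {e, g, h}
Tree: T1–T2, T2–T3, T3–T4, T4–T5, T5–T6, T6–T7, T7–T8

No — bags containing vertex h are not connected in the tree.

A tree decomposition must satisfy three properties: every vertex lies in some bag; for every edge, both endpoints lie together in some bag; and for every vertex, the bags containing it form a connected subtree. Here bags containing vertex h are not connected in the tree, so the decomposition is invalid.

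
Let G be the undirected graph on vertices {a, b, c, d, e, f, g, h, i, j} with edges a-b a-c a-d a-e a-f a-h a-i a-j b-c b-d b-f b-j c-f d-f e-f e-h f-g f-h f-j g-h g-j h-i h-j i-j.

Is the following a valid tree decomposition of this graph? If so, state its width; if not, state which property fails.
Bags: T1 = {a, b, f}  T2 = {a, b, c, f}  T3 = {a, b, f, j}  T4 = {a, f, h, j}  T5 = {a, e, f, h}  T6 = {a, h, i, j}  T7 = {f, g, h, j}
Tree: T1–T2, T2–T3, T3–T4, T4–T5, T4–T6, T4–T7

No — vertex d appears in no bag.

A tree decomposition must satisfy three properties: every vertex lies in some bag; for every edge, both endpoints lie together in some bag; and for every vertex, the bags containing it form a connected subtree. Here vertex d appears in no bag, so the decomposition is invalid.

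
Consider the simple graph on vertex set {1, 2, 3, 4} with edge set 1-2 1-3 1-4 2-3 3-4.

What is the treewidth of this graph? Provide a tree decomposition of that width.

Treewidth 2.
Bags: B1 = {1, 3, 4}  B2 = {1, 2, 3}
Tree: B1–B2

The largest bag has 3 vertices, giving width 2; this decomposition certifies tw(G) ≤ 2. On the other hand G contains the 3-clique {1, 2, 3}. A clique must lie in a single bag of any decomposition, so no decomposition can have width below 2. Combining the bounds, tw(G) = 2.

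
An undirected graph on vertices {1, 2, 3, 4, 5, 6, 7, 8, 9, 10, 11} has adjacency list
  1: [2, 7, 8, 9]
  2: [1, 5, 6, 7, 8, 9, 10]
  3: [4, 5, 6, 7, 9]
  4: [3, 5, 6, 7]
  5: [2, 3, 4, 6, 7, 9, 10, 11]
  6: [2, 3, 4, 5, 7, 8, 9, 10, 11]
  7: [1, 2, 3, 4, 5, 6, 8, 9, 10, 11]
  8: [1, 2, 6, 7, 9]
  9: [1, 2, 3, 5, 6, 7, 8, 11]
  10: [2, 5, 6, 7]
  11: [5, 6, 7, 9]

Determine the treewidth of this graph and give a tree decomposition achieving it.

Treewidth 4.
One optimal decomposition is:
Bags: B1 = {2, 5, 6, 7, 9}  B2 = {5, 6, 7, 9, 11}  B3 = {2, 6, 7, 8, 9}  B4 = {2, 5, 6, 7, 10}  B5 = {3, 5, 6, 7, 9}  B6 = {3, 4, 5, 6, 7}  B7 = {1, 2, 7, 8, 9}
Tree: B1–B2, B1–B3, B1–B4, B1–B5, B5–B6, B3–B7

Each bag holds 5 vertices, so the decomposition has width 4, which upper-bounds the treewidth. Conversely, {1, 2, 7, 8, 9} is a clique of size 5, and the vertices of any clique must share a bag in every tree decomposition; so some bag has ≥ 5 vertices and tw(G) ≥ 4. Combining the bounds, tw(G) = 4.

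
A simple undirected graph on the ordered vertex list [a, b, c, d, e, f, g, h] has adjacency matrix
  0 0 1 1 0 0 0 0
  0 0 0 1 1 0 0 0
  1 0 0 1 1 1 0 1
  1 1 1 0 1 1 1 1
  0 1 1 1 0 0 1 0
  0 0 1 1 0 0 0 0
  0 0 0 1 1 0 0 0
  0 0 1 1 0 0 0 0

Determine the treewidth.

A width-2 tree decomposition is:
Bags: B1 = {c, d, e}  B2 = {d, e, g}  B3 = {a, c, d}  B4 = {c, d, h}  B5 = {b, d, e}  B6 = {c, d, f}
Tree: B1–B2, B1–B3, B1–B4, B1–B5, B1–B6
Each bag holds 3 vertices, so the decomposition has width 2, which upper-bounds the treewidth. For the lower bound, the 3 vertices {d, e, g} are pairwise adjacent, and any tree decomposition puts a clique entirely inside one bag — forcing width ≥ 2. The upper and lower bounds meet at 2, so that is the treewidth.

2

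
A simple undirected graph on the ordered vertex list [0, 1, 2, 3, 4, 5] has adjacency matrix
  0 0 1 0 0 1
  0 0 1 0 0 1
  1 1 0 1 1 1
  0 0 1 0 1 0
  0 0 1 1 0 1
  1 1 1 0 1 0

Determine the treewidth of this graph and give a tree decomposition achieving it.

Each bag holds 3 vertices, so the decomposition has width 2, which upper-bounds the treewidth. Conversely, {2, 3, 4} is a clique of size 3, and the vertices of any clique must share a bag in every tree decomposition; so some bag has ≥ 3 vertices and tw(G) ≥ 2. The upper and lower bounds meet at 2, so that is the treewidth.

Treewidth 2.
One optimal decomposition is:
Bags: B1 = {2, 4, 5}  B2 = {0, 2, 5}  B3 = {1, 2, 5}  B4 = {2, 3, 4}
Tree: B1–B2, B2–B3, B1–B4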